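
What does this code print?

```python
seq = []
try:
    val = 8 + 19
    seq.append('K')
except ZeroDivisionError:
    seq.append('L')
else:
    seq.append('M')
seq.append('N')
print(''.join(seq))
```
KMN

else block runs when no exception occurs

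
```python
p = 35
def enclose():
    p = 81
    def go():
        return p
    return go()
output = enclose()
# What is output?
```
81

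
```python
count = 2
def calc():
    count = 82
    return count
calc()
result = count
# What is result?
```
2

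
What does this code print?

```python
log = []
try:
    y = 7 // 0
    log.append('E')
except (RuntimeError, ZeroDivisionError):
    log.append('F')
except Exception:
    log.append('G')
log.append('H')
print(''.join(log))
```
FH

ZeroDivisionError matches tuple containing it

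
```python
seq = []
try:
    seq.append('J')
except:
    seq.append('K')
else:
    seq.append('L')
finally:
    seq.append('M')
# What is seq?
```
['J', 'L', 'M']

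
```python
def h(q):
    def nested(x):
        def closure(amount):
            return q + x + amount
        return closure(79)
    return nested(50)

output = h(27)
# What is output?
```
156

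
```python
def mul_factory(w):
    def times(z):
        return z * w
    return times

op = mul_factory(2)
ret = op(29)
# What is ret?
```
58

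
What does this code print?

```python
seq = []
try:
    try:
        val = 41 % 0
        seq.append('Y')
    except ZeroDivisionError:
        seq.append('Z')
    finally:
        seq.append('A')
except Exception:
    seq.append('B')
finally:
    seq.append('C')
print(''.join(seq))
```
ZAC

Both finally blocks run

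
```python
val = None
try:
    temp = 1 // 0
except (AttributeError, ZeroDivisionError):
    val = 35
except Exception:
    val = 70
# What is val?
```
35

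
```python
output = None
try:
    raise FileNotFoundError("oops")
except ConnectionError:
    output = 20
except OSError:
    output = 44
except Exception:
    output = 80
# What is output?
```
44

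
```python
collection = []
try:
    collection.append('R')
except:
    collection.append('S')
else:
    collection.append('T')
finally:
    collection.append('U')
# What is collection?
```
['R', 'T', 'U']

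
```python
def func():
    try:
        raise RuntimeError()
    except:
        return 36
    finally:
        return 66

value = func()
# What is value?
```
66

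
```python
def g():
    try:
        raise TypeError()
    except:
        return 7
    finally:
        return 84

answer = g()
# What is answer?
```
84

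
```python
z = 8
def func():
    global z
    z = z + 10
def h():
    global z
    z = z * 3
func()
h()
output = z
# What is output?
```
54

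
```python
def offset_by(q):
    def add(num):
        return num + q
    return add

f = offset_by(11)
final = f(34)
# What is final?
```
45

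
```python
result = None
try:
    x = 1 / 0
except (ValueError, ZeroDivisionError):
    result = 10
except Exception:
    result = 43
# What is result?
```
10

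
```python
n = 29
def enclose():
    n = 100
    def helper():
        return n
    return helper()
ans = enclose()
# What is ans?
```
100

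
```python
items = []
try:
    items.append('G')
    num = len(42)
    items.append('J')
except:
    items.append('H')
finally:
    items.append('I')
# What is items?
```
['G', 'H', 'I']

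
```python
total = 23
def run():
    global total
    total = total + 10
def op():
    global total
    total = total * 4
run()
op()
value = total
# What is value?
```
132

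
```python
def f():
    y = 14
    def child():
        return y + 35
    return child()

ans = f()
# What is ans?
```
49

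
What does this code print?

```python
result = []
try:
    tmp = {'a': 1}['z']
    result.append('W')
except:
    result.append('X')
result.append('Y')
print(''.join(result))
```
XY

Exception raised in try, caught by bare except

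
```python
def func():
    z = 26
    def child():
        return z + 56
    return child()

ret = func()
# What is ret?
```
82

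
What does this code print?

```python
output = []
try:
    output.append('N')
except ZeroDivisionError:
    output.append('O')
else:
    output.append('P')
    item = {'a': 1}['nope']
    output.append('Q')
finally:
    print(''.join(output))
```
NP

Try succeeds, else appends 'P', KeyError in else is uncaught, finally prints before exception propagates ('Q' never appended)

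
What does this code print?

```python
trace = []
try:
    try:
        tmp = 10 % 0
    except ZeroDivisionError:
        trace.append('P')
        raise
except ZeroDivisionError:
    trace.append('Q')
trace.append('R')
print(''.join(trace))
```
PQR

raise without argument re-raises current exception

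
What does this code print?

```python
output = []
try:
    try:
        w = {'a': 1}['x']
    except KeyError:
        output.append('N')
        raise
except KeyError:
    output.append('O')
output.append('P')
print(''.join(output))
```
NOP

raise without argument re-raises current exception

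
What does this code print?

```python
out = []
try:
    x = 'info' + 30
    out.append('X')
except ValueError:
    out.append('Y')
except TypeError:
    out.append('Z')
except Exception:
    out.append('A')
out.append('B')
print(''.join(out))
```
ZB

TypeError matches before generic Exception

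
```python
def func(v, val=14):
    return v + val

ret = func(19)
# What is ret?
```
33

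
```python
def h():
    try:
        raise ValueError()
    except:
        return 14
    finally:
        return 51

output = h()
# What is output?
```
51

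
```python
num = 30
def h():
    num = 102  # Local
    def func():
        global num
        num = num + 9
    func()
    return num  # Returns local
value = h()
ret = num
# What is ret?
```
39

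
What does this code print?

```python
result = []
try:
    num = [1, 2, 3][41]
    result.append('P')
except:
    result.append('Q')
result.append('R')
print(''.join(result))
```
QR

Exception raised in try, caught by bare except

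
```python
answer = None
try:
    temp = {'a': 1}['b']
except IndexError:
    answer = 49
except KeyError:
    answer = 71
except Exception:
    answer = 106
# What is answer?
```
71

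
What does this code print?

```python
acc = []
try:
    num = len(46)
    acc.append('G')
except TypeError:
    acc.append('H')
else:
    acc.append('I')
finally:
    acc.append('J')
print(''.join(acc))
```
HJ

Exception: except runs, else skipped, finally runs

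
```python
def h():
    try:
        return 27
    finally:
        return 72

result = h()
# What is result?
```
72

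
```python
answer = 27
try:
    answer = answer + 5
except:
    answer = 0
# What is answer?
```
32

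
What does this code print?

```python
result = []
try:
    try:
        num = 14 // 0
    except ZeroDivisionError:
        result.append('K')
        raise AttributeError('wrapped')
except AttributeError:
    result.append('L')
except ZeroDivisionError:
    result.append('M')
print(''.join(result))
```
KL

New AttributeError raised, caught by outer AttributeError handler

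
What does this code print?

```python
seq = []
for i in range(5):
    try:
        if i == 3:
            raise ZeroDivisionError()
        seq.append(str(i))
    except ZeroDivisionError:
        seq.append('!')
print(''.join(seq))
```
012!4

Exception on i=3 caught, loop continues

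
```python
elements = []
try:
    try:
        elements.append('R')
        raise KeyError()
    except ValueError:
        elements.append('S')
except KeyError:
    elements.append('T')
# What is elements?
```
['R', 'T']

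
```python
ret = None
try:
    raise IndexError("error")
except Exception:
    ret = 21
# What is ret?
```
21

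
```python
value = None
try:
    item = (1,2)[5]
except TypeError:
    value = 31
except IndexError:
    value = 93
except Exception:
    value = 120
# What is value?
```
93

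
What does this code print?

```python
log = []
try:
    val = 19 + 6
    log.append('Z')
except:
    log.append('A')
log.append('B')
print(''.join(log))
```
ZB

No exception, try block completes normally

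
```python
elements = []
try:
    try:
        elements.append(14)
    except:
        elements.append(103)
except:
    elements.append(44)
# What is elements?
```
[14]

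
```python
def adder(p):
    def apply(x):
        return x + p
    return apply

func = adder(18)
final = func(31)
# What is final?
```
49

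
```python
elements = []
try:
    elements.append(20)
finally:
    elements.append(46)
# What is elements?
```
[20, 46]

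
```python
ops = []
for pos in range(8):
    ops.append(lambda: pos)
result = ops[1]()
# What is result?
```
7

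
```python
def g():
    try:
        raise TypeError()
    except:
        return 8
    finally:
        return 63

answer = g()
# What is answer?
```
63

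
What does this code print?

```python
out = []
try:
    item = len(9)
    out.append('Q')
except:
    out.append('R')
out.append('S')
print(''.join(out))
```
RS

Exception raised in try, caught by bare except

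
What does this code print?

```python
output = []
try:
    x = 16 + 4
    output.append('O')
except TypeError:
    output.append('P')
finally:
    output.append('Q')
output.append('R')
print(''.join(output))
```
OQR

finally runs after normal execution too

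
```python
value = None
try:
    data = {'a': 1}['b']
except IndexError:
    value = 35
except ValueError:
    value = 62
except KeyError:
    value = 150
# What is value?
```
150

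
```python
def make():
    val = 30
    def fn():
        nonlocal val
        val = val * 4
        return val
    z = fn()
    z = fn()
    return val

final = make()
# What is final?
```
480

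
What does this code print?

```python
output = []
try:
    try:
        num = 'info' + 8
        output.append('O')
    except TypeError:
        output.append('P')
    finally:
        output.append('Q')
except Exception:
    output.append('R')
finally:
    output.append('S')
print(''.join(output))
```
PQS

Both finally blocks run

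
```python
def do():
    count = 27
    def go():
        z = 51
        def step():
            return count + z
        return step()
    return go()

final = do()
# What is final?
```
78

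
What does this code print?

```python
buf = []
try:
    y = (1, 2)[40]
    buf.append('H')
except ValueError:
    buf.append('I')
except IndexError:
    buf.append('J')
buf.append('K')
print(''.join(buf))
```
JK

IndexError is caught by its specific handler, not ValueError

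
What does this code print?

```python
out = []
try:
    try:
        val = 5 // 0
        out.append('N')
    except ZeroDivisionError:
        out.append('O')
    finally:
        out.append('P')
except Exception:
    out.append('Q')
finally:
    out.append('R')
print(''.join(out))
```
OPR

Both finally blocks run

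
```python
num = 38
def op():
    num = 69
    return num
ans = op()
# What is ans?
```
69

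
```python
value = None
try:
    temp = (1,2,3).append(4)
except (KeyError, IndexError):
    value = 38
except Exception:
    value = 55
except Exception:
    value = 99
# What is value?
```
55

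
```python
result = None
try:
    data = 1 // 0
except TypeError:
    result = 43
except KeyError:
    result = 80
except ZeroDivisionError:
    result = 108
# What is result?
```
108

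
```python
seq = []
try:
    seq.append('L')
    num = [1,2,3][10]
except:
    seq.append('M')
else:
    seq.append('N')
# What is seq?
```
['L', 'M']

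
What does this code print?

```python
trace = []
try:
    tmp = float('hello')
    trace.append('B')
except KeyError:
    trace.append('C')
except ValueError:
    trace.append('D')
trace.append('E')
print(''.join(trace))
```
DE

ValueError is caught by its specific handler, not KeyError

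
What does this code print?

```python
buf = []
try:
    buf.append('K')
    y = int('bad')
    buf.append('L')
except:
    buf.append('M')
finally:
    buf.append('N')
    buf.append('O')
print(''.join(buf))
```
KMNO

Code before exception runs, then except, then all of finally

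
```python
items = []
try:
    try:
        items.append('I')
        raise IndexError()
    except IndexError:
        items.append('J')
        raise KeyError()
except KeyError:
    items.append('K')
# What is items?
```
['I', 'J', 'K']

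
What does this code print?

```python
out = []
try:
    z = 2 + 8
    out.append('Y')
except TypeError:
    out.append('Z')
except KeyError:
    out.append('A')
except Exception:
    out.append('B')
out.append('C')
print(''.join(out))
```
YC

No exception, try block completes normally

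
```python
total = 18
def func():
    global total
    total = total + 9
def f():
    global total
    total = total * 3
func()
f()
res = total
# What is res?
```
81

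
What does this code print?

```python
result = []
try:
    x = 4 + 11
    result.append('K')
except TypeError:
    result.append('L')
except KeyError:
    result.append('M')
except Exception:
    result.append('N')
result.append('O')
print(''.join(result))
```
KO

No exception, try block completes normally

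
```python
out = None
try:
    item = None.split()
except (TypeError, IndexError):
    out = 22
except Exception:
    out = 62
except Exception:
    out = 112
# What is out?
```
62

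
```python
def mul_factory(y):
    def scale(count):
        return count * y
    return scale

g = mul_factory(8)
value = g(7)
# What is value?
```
56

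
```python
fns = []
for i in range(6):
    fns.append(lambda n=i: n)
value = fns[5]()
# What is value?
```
5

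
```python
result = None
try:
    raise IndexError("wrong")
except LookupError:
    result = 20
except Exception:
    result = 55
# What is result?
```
20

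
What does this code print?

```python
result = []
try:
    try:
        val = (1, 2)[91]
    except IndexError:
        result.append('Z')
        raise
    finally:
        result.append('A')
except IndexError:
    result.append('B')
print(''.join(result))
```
ZAB

finally runs before re-raised exception propagates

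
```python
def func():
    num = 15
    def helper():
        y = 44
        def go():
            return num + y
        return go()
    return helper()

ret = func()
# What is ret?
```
59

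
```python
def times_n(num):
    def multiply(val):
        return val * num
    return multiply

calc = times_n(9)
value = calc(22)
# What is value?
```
198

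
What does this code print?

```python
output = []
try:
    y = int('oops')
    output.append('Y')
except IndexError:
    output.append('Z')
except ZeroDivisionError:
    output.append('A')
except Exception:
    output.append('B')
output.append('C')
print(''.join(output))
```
BC

ValueError not specifically caught, falls to Exception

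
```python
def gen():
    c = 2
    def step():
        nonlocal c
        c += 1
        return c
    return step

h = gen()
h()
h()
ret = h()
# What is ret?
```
5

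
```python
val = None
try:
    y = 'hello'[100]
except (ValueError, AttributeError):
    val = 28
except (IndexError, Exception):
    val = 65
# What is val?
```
65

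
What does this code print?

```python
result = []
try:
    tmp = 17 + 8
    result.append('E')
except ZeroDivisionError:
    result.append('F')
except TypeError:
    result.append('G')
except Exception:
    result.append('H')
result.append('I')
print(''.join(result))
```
EI

No exception, try block completes normally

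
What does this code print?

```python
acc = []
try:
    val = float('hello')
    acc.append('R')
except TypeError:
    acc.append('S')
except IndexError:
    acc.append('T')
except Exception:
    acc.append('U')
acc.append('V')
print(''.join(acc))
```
UV

ValueError not specifically caught, falls to Exception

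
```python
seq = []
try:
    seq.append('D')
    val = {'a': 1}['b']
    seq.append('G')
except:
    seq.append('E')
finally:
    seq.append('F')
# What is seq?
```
['D', 'E', 'F']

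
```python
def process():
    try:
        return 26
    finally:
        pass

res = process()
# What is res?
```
26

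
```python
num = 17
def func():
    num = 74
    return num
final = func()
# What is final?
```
74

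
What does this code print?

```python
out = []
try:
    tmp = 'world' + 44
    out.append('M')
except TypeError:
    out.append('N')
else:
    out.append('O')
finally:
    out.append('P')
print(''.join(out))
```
NP

Exception: except runs, else skipped, finally runs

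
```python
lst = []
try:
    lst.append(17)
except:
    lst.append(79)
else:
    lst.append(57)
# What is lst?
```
[17, 57]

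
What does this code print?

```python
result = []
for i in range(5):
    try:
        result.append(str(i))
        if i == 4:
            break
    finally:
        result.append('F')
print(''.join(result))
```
0F1F2F3F4F

finally runs even when breaking out of loop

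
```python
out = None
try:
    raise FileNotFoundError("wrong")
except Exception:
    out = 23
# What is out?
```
23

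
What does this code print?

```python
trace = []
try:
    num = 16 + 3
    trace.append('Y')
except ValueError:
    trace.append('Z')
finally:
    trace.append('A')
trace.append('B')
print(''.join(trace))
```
YAB

finally runs after normal execution too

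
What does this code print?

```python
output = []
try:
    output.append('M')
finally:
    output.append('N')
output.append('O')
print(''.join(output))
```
MNO

try/finally without except, no exception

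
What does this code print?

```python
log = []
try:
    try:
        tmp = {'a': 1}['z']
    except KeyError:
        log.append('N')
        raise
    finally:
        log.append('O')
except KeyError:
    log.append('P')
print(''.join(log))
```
NOP

finally runs before re-raised exception propagates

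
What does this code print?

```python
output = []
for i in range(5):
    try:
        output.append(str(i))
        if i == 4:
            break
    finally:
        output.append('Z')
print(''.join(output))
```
0Z1Z2Z3Z4Z

finally runs even when breaking out of loop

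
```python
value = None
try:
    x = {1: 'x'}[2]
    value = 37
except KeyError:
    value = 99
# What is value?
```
99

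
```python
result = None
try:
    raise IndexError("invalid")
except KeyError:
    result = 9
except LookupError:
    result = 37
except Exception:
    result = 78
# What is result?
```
37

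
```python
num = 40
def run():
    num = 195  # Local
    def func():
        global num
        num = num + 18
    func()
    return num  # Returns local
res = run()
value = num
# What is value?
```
58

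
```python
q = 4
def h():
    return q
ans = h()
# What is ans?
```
4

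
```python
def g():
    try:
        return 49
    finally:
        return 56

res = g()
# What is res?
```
56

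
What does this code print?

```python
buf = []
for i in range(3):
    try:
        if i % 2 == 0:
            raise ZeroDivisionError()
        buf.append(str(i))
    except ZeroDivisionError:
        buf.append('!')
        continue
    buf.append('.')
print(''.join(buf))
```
!1.!

continue in except skips rest of loop body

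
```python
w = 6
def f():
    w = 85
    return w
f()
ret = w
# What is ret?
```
6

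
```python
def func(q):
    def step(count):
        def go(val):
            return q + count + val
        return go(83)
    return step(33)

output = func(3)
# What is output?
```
119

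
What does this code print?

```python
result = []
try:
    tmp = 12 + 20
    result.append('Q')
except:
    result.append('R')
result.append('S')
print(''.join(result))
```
QS

No exception, try block completes normally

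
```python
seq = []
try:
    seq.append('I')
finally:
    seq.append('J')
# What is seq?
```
['I', 'J']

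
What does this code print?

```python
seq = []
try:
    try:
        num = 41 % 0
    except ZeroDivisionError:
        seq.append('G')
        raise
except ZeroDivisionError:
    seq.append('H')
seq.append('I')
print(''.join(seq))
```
GHI

raise without argument re-raises current exception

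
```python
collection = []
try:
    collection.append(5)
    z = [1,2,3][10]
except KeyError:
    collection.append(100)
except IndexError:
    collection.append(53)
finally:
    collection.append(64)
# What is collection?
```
[5, 53, 64]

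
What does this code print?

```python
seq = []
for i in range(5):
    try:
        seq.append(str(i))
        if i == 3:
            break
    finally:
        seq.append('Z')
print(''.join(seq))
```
0Z1Z2Z3Z

finally runs even when breaking out of loop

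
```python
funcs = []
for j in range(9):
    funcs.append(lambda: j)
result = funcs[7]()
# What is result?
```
8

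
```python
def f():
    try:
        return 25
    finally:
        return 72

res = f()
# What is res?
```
72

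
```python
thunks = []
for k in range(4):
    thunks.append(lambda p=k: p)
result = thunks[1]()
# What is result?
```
1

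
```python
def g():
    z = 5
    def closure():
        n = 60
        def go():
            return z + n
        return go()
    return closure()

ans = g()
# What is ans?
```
65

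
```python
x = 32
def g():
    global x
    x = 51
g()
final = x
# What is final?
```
51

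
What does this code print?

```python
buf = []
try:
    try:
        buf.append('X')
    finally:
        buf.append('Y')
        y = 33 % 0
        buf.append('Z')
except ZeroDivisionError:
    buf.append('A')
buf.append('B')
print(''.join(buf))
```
XYAB

Exception in inner finally caught by outer except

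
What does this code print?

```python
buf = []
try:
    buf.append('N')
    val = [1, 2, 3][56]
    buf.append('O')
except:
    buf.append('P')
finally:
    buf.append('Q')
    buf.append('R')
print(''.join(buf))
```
NPQR

Code before exception runs, then except, then all of finally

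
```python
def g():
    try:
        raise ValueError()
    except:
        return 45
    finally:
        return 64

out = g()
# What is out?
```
64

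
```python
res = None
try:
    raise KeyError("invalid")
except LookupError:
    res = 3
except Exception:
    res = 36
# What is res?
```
3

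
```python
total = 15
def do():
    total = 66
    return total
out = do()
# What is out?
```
66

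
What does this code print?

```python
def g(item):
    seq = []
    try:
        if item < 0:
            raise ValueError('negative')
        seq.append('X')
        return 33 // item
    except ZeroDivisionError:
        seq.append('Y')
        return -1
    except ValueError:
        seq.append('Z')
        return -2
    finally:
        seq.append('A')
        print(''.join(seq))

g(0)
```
XYA

item=0 causes ZeroDivisionError, caught, finally prints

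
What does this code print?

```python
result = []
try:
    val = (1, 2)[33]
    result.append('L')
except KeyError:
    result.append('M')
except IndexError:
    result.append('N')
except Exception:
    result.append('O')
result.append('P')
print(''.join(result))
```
NP

IndexError matches before generic Exception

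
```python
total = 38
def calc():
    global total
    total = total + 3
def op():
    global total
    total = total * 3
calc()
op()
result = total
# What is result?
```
123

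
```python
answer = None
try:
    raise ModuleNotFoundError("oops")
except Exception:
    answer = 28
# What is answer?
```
28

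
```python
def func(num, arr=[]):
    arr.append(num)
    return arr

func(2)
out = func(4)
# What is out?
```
[2, 4]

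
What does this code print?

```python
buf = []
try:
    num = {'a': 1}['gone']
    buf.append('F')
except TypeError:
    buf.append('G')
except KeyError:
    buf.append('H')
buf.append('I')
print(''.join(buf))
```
HI

KeyError is caught by its specific handler, not TypeError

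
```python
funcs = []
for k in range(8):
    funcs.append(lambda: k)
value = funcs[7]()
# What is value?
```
7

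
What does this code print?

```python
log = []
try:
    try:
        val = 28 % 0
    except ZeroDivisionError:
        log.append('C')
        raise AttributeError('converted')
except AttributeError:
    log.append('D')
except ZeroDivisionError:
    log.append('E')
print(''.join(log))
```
CD

New AttributeError raised, caught by outer AttributeError handler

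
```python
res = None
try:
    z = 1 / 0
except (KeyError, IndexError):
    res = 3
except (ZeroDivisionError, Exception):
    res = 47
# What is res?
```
47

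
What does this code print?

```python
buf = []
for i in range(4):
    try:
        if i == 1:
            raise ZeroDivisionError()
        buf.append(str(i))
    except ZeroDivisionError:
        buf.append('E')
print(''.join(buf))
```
0E23

Exception on i=1 caught, loop continues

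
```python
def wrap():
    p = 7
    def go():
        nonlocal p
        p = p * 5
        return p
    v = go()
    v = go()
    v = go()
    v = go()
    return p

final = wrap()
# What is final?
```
4375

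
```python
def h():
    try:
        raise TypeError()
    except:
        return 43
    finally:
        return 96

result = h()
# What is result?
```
96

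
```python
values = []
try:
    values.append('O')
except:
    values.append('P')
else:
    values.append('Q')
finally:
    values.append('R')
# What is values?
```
['O', 'Q', 'R']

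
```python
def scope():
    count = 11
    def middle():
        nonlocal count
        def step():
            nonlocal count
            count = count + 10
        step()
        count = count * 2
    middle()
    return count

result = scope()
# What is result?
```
42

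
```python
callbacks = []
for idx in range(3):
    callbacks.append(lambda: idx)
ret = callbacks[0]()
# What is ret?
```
2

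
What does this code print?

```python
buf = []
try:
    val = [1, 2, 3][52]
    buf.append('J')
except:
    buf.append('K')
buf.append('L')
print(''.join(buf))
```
KL

Exception raised in try, caught by bare except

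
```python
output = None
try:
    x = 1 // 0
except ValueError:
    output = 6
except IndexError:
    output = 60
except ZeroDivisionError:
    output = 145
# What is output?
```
145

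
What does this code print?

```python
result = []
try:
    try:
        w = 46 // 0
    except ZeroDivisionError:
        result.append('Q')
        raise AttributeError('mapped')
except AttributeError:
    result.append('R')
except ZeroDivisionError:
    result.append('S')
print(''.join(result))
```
QR

New AttributeError raised, caught by outer AttributeError handler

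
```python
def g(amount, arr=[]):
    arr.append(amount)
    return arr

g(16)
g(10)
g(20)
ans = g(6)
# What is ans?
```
[16, 10, 20, 6]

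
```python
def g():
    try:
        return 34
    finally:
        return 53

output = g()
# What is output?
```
53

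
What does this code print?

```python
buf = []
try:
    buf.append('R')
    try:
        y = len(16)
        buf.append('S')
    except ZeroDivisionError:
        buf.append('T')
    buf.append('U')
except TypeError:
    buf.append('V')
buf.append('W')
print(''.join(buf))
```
RVW

Inner handler doesn't match, propagates to outer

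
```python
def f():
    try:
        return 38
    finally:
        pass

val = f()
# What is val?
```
38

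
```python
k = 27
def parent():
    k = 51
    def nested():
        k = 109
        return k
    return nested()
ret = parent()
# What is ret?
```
109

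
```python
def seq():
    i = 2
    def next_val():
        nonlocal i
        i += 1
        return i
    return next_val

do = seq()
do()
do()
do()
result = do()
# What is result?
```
6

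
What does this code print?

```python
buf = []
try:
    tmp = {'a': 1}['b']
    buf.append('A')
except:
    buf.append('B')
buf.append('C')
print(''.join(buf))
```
BC

Exception raised in try, caught by bare except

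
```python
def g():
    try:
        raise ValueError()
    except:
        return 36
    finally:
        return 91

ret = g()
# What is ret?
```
91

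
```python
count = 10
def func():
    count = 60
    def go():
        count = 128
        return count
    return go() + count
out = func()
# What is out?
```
188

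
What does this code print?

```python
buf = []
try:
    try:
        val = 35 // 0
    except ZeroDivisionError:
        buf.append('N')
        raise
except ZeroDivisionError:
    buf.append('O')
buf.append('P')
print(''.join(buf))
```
NOP

raise without argument re-raises current exception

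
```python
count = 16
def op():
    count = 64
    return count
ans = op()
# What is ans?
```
64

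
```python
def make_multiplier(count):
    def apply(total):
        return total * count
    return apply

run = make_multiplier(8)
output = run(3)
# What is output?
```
24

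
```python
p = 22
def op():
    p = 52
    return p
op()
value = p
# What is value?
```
22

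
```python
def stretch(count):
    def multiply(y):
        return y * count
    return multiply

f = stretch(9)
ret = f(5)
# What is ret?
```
45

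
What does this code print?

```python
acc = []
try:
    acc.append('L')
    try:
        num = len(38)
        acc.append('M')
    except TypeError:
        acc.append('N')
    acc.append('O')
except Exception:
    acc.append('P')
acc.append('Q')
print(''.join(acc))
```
LNOQ

Inner exception caught by inner handler, outer continues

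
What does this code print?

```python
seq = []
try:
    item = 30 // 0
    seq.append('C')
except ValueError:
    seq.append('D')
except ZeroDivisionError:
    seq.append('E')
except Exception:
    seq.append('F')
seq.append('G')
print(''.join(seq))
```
EG

ZeroDivisionError matches before generic Exception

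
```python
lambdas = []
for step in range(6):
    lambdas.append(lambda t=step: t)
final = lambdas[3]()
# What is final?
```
3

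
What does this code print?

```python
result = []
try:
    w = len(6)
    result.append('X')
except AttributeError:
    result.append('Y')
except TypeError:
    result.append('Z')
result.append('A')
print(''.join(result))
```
ZA

TypeError is caught by its specific handler, not AttributeError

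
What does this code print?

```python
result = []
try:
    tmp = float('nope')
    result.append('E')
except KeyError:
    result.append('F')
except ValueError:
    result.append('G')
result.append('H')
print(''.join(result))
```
GH

ValueError is caught by its specific handler, not KeyError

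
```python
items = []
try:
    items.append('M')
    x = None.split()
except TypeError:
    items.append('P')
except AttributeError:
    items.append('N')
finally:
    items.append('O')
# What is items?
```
['M', 'N', 'O']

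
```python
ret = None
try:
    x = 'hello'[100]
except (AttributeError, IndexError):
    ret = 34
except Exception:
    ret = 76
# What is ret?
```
34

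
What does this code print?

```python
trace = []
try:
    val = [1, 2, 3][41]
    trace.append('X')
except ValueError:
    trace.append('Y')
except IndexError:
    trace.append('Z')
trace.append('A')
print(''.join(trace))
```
ZA

IndexError is caught by its specific handler, not ValueError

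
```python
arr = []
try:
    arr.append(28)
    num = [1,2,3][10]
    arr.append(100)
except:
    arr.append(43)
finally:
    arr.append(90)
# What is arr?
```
[28, 43, 90]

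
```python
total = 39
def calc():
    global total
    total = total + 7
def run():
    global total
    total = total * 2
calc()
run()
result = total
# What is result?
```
92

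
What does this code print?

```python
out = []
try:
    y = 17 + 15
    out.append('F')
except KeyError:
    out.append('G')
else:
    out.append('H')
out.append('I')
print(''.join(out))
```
FHI

else block runs when no exception occurs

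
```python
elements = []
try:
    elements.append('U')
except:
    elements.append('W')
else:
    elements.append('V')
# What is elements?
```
['U', 'V']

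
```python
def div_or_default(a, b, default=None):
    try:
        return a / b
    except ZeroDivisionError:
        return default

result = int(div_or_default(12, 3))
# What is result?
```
4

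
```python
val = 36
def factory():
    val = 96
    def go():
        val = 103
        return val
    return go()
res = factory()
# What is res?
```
103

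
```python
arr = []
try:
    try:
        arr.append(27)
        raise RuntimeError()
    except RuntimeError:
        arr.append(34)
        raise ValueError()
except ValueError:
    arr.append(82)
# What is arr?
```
[27, 34, 82]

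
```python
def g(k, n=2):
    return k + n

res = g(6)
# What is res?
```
8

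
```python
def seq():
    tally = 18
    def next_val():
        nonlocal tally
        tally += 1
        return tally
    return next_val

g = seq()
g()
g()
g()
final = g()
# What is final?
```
22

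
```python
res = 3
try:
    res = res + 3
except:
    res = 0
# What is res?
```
6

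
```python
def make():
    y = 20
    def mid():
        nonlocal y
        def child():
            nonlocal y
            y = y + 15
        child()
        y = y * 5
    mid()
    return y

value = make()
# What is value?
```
175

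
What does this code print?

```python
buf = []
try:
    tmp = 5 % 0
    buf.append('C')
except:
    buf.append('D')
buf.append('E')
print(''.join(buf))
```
DE

Exception raised in try, caught by bare except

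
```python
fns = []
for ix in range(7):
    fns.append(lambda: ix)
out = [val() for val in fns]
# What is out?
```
[6, 6, 6, 6, 6, 6, 6]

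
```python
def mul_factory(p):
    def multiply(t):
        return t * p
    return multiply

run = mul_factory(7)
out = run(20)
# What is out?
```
140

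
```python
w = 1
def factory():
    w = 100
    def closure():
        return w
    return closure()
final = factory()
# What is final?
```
100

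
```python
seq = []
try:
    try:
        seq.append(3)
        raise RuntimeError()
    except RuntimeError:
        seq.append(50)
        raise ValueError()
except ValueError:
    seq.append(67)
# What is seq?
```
[3, 50, 67]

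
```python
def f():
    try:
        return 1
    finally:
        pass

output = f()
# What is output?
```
1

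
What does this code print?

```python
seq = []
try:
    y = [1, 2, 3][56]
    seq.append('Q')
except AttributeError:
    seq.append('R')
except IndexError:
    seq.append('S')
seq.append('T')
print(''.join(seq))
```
ST

IndexError is caught by its specific handler, not AttributeError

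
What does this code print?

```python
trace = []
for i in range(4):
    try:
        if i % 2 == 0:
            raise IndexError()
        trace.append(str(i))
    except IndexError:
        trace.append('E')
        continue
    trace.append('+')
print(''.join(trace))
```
E1+E3+

continue in except skips rest of loop body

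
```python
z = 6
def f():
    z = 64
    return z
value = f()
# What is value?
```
64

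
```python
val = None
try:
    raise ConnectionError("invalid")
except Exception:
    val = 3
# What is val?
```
3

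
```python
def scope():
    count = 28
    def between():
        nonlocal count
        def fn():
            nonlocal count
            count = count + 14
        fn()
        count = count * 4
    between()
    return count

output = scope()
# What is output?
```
168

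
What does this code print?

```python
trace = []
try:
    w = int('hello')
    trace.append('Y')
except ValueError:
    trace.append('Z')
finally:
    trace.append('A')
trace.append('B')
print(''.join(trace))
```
ZAB

finally always runs, even after exception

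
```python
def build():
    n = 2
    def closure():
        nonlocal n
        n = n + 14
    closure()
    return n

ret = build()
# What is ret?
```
16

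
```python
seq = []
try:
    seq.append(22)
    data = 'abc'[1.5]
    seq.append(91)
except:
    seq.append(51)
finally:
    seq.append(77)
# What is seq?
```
[22, 51, 77]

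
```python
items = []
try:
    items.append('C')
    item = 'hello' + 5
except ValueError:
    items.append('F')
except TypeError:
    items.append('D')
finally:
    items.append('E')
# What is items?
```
['C', 'D', 'E']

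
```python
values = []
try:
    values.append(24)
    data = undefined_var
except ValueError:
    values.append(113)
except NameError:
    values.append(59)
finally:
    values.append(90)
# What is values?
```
[24, 59, 90]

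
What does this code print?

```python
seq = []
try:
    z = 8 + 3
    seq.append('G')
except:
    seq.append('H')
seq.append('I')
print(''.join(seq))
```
GI

No exception, try block completes normally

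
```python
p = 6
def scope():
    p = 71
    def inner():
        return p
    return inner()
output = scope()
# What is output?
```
71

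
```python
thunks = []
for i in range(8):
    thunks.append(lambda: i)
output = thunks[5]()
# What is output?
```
7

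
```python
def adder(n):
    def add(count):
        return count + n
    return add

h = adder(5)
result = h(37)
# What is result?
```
42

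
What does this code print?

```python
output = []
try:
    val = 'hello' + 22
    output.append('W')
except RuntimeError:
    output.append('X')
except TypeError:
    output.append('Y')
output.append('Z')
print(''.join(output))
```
YZ

TypeError is caught by its specific handler, not RuntimeError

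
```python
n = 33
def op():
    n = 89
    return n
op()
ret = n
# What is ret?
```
33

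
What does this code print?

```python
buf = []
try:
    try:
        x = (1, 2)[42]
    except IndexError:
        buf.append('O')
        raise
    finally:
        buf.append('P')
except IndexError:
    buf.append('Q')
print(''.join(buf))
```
OPQ

finally runs before re-raised exception propagates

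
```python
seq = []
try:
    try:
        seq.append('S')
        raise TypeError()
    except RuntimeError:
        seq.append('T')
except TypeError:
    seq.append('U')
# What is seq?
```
['S', 'U']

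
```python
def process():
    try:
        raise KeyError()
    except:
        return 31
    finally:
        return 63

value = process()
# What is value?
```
63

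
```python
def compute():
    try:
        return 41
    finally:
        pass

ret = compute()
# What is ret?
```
41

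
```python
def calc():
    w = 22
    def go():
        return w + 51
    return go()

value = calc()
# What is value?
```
73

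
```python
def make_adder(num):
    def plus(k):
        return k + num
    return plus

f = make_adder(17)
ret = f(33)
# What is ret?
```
50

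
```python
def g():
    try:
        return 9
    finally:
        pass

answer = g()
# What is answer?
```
9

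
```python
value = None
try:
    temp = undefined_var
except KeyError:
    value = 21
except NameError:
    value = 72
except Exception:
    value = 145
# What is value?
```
72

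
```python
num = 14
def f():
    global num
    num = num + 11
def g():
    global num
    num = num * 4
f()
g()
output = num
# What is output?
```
100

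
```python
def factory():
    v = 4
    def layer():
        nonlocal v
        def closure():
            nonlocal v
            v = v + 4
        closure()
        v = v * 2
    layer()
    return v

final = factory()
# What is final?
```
16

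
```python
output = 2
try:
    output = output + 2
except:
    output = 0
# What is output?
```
4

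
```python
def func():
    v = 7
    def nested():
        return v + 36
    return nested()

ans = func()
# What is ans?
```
43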